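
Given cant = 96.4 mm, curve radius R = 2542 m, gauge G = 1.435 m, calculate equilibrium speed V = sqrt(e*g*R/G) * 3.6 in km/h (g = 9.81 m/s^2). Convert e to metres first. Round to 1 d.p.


Convert cant: e = 96.4 mm = 0.0964 m
V_ms = sqrt(0.0964 * 9.81 * 2542 / 1.435)
V_ms = sqrt(1675.211657) = 40.9293 m/s
V = 40.9293 * 3.6 = 147.3 km/h

147.3


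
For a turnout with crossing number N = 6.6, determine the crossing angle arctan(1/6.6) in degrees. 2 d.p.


1/N = 1/6.6 = 0.151515
angle = arctan(0.151515) = 0.150371 rad
angle = 0.150371 * 180/pi = 8.62 degrees

8.62


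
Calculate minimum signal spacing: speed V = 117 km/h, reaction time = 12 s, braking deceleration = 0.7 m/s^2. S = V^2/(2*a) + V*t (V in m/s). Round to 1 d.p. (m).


V = 117 / 3.6 = 32.5 m/s
Braking distance = 32.5^2 / (2*0.7) = 754.4643 m
Sighting distance = 32.5 * 12 = 390.0 m
S = 754.4643 + 390.0 = 1144.5 m

1144.5


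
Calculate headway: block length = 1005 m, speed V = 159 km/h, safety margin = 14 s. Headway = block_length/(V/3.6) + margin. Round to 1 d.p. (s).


V = 159 / 3.6 = 44.1667 m/s
Block traversal time = 1005 / 44.1667 = 22.7547 s
Headway = 22.7547 + 14
Headway = 36.8 s

36.8


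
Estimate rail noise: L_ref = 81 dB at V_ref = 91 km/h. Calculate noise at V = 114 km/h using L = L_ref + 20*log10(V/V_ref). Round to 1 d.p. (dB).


V/V_ref = 114 / 91 = 1.252747
log10(1.252747) = 0.097863
20 * 0.097863 = 1.9573
L = 81 + 1.9573 = 83.0 dB

83.0


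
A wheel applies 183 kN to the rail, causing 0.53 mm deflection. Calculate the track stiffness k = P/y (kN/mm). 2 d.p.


Track stiffness k = P / y
k = 183 / 0.53
k = 345.28 kN/mm

345.28


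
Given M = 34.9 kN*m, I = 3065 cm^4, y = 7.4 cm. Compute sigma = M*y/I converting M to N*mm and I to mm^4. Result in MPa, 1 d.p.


Convert units:
M = 34.9 kN*m = 34900000 N*mm
y = 7.4 cm = 74 mm
I = 3065 cm^4 = 30650000 mm^4
sigma = 34900000 * 74 / 30650000
sigma = 84.3 MPa

84.3


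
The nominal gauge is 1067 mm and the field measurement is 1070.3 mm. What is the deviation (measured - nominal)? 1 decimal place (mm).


Deviation = measured - nominal
Deviation = 1070.3 - 1067
Deviation = 3.3 mm

3.3


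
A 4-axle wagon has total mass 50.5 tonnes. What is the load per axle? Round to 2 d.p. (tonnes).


Load per axle = total weight / number of axles
Load = 50.5 / 4
Load = 12.63 tonnes

12.63


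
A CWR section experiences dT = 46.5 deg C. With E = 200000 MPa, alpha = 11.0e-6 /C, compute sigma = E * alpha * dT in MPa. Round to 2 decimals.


sigma = E * alpha * dT
sigma = 200000 * 11.0e-6 * 46.5
sigma = 2.2 * 46.5
sigma = 102.30 MPa

102.30


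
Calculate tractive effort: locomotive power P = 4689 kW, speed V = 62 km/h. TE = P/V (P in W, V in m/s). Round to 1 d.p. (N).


Convert: P = 4689 kW = 4689000 W
V = 62 / 3.6 = 17.2222 m/s
TE = 4689000 / 17.2222
TE = 272264.5 N

272264.5


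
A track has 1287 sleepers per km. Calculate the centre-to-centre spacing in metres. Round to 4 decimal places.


Spacing = 1000 m / number of sleepers
Spacing = 1000 / 1287
Spacing = 0.7770 m

0.7770


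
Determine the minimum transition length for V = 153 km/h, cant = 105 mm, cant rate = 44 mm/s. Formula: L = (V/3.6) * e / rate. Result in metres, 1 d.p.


Convert speed: V = 153 / 3.6 = 42.5 m/s
L = 42.5 * 105 / 44
L = 4462.5 / 44
L = 101.4 m

101.4


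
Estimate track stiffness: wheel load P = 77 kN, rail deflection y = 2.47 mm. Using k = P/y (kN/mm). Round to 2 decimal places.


Track stiffness k = P / y
k = 77 / 2.47
k = 31.17 kN/mm

31.17


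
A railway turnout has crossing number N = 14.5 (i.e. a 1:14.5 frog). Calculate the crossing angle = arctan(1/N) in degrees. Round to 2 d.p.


1/N = 1/14.5 = 0.068966
angle = arctan(0.068966) = 0.068856 rad
angle = 0.068856 * 180/pi = 3.95 degrees

3.95


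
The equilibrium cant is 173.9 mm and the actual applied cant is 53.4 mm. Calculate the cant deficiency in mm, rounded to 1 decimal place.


Cant deficiency = equilibrium cant - actual cant
CD = 173.9 - 53.4
CD = 120.5 mm

120.5


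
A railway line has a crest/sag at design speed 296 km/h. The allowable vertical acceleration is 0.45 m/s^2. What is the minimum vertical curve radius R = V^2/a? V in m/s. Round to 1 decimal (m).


Convert speed: V = 296 / 3.6 = 82.2222 m/s
V^2 = 6760.4938 m^2/s^2
R_v = 6760.4938 / 0.45
R_v = 15023.3 m

15023.3


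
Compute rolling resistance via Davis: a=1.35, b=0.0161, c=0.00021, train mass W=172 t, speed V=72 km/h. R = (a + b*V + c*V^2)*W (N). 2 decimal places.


b*V = 0.0161 * 72 = 1.1592
c*V^2 = 0.00021 * 5184 = 1.08864
R_per_t = 1.35 + 1.1592 + 1.08864 = 3.59784 N/t
R_total = 3.59784 * 172 = 618.83 N

618.83


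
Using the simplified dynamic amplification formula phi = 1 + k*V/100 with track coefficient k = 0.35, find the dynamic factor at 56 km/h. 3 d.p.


phi = 1 + k * V / 100
phi = 1 + 0.35 * 56 / 100
phi = 1 + 0.196
phi = 1.196

1.196


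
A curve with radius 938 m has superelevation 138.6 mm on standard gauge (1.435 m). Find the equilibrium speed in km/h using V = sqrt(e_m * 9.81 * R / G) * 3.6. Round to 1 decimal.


Convert cant: e = 138.6 mm = 0.1386 m
V_ms = sqrt(0.1386 * 9.81 * 938 / 1.435)
V_ms = sqrt(888.757288) = 29.812 m/s
V = 29.812 * 3.6 = 107.3 km/h

107.3


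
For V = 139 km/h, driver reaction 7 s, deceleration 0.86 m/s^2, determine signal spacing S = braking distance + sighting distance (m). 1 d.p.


V = 139 / 3.6 = 38.6111 m/s
Braking distance = 38.6111^2 / (2*0.86) = 866.7546 m
Sighting distance = 38.6111 * 7 = 270.2778 m
S = 866.7546 + 270.2778 = 1137.0 m

1137.0


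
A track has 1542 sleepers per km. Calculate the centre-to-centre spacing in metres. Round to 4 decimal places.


Spacing = 1000 m / number of sleepers
Spacing = 1000 / 1542
Spacing = 0.6485 m

0.6485


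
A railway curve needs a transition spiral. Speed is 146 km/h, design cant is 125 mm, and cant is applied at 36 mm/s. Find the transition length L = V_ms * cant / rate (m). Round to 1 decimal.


Convert speed: V = 146 / 3.6 = 40.5556 m/s
L = 40.5556 * 125 / 36
L = 5069.4444 / 36
L = 140.8 m

140.8


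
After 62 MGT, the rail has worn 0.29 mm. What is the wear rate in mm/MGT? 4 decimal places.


Wear rate = total wear / cumulative tonnage
Rate = 0.29 / 62
Rate = 0.0047 mm/MGT

0.0047


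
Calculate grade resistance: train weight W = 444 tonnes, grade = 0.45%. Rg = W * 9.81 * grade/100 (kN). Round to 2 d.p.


Rg = W * 9.81 * grade / 100
Rg = 444 * 9.81 * 0.45 / 100
Rg = 4355.64 * 0.0045
Rg = 19.60 kN

19.60


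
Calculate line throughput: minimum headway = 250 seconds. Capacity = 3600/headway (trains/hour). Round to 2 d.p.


Capacity = 3600 / headway
Capacity = 3600 / 250
Capacity = 14.40 trains/hour

14.40


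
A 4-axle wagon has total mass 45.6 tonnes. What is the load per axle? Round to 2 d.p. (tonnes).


Load per axle = total weight / number of axles
Load = 45.6 / 4
Load = 11.40 tonnes

11.40


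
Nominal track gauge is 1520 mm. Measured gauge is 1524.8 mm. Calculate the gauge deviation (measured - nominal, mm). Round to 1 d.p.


Deviation = measured - nominal
Deviation = 1524.8 - 1520
Deviation = 4.8 mm

4.8


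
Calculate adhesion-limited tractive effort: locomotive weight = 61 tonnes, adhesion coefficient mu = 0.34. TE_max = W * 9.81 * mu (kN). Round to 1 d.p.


TE_max = W * g * mu
TE_max = 61 * 9.81 * 0.34
TE_max = 598.41 * 0.34
TE_max = 203.5 kN

203.5


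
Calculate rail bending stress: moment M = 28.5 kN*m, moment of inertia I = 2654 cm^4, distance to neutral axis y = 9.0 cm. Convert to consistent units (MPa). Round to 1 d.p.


Convert units:
M = 28.5 kN*m = 28500000 N*mm
y = 9.0 cm = 90 mm
I = 2654 cm^4 = 26540000 mm^4
sigma = 28500000 * 90 / 26540000
sigma = 96.6 MPa

96.6


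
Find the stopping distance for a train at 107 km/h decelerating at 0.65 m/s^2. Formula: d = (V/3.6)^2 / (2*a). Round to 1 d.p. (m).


Convert speed: V = 107 / 3.6 = 29.7222 m/s
V^2 = 883.4105
d = 883.4105 / (2 * 0.65)
d = 883.4105 / 1.3
d = 679.5 m

679.5


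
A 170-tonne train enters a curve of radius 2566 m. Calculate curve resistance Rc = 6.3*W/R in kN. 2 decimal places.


Rc = 6.3 * W / R
Rc = 6.3 * 170 / 2566
Rc = 1071.0 / 2566
Rc = 0.42 kN

0.42


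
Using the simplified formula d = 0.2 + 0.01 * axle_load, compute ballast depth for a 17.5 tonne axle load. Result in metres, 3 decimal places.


d = 0.2 + 0.01 * 17.5
d = 0.2 + 0.175
d = 0.375 m

0.375


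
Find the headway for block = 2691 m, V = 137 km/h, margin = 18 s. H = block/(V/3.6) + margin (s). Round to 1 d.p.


V = 137 / 3.6 = 38.0556 m/s
Block traversal time = 2691 / 38.0556 = 70.7124 s
Headway = 70.7124 + 18
Headway = 88.7 s

88.7


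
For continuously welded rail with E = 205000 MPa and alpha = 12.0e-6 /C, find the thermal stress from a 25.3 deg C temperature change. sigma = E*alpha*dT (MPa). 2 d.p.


sigma = E * alpha * dT
sigma = 205000 * 12.0e-6 * 25.3
sigma = 2.46 * 25.3
sigma = 62.24 MPa

62.24


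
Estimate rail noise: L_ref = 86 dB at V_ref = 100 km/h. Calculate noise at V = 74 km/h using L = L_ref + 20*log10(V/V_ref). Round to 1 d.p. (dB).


V/V_ref = 74 / 100 = 0.74
log10(0.74) = -0.130768
20 * -0.130768 = -2.6154
L = 86 + -2.6154 = 83.4 dB

83.4


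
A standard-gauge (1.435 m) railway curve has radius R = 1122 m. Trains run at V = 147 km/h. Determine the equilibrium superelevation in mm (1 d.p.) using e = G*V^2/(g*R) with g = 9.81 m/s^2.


Convert speed: V = 147 / 3.6 = 40.8333 m/s
Apply formula: e = 1.435 * 40.8333^2 / (9.81 * 1122)
e = 1.435 * 1667.3611 / 11006.82
e = 0.21738 m = 217.4 mm

217.4


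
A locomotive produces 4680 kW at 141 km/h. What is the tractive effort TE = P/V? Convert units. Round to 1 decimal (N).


Convert: P = 4680 kW = 4680000 W
V = 141 / 3.6 = 39.1667 m/s
TE = 4680000 / 39.1667
TE = 119489.4 N

119489.4


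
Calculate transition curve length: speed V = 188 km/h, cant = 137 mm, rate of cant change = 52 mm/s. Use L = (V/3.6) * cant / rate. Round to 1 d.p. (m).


Convert speed: V = 188 / 3.6 = 52.2222 m/s
L = 52.2222 * 137 / 52
L = 7154.4444 / 52
L = 137.6 m

137.6


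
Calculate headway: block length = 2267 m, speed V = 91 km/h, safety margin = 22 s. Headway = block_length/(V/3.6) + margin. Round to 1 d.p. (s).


V = 91 / 3.6 = 25.2778 m/s
Block traversal time = 2267 / 25.2778 = 89.6835 s
Headway = 89.6835 + 22
Headway = 111.7 s

111.7


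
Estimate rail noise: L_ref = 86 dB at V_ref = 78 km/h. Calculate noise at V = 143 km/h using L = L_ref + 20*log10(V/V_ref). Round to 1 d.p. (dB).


V/V_ref = 143 / 78 = 1.833333
log10(1.833333) = 0.263241
20 * 0.263241 = 5.2648
L = 86 + 5.2648 = 91.3 dB

91.3


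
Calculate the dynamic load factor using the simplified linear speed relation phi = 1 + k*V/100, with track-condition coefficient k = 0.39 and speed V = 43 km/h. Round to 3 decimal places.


phi = 1 + k * V / 100
phi = 1 + 0.39 * 43 / 100
phi = 1 + 0.1677
phi = 1.168

1.168


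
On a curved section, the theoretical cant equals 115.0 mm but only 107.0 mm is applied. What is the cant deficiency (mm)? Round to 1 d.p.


Cant deficiency = equilibrium cant - actual cant
CD = 115.0 - 107.0
CD = 8.0 mm

8.0


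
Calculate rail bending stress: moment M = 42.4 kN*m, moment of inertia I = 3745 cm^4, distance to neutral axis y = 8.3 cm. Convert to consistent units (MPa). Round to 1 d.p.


Convert units:
M = 42.4 kN*m = 42400000 N*mm
y = 8.3 cm = 83 mm
I = 3745 cm^4 = 37450000 mm^4
sigma = 42400000 * 83 / 37450000
sigma = 94.0 MPa

94.0


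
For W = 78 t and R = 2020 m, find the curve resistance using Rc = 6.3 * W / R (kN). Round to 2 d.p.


Rc = 6.3 * W / R
Rc = 6.3 * 78 / 2020
Rc = 491.4 / 2020
Rc = 0.24 kN

0.24


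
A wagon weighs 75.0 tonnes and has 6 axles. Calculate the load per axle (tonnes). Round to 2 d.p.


Load per axle = total weight / number of axles
Load = 75.0 / 6
Load = 12.50 tonnes

12.50


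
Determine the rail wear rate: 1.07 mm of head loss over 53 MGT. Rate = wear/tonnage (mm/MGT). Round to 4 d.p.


Wear rate = total wear / cumulative tonnage
Rate = 1.07 / 53
Rate = 0.0202 mm/MGT

0.0202


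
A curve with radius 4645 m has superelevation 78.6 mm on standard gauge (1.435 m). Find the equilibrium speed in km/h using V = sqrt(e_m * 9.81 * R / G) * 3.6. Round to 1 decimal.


Convert cant: e = 78.6 mm = 0.0786 m
V_ms = sqrt(0.0786 * 9.81 * 4645 / 1.435)
V_ms = sqrt(2495.889596) = 49.9589 m/s
V = 49.9589 * 3.6 = 179.9 km/h

179.9


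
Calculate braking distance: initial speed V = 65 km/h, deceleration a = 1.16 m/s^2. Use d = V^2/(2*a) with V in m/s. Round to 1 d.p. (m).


Convert speed: V = 65 / 3.6 = 18.0556 m/s
V^2 = 326.0031
d = 326.0031 / (2 * 1.16)
d = 326.0031 / 2.32
d = 140.5 m

140.5


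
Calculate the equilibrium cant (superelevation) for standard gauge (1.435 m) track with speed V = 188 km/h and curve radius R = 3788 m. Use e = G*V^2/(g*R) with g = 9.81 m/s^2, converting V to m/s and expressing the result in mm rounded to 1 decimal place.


Convert speed: V = 188 / 3.6 = 52.2222 m/s
Apply formula: e = 1.435 * 52.2222^2 / (9.81 * 3788)
e = 1.435 * 2727.1605 / 37160.28
e = 0.105313 m = 105.3 mm

105.3


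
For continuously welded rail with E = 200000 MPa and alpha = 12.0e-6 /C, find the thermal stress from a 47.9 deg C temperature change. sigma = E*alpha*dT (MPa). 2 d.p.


sigma = E * alpha * dT
sigma = 200000 * 12.0e-6 * 47.9
sigma = 2.4 * 47.9
sigma = 114.96 MPa

114.96


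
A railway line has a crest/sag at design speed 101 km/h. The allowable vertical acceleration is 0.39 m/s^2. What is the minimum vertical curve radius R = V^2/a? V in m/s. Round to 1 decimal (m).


Convert speed: V = 101 / 3.6 = 28.0556 m/s
V^2 = 787.1142 m^2/s^2
R_v = 787.1142 / 0.39
R_v = 2018.2 m

2018.2


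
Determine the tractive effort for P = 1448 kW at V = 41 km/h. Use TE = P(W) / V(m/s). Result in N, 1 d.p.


Convert: P = 1448 kW = 1448000 W
V = 41 / 3.6 = 11.3889 m/s
TE = 1448000 / 11.3889
TE = 127141.5 N

127141.5


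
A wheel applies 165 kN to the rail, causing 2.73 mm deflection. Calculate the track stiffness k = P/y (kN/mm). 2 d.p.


Track stiffness k = P / y
k = 165 / 2.73
k = 60.44 kN/mm

60.44


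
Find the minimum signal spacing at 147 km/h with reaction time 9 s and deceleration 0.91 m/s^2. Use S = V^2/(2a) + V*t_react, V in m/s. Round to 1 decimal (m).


V = 147 / 3.6 = 40.8333 m/s
Braking distance = 40.8333^2 / (2*0.91) = 916.1325 m
Sighting distance = 40.8333 * 9 = 367.5 m
S = 916.1325 + 367.5 = 1283.6 m

1283.6


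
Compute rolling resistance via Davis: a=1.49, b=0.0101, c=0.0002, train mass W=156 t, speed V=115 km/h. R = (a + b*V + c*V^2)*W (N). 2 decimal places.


b*V = 0.0101 * 115 = 1.1615
c*V^2 = 0.0002 * 13225 = 2.645
R_per_t = 1.49 + 1.1615 + 2.645 = 5.2965 N/t
R_total = 5.2965 * 156 = 826.25 N

826.25


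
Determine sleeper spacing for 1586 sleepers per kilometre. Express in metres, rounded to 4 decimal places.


Spacing = 1000 m / number of sleepers
Spacing = 1000 / 1586
Spacing = 0.6305 m

0.6305


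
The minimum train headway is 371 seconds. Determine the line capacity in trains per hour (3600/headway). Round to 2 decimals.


Capacity = 3600 / headway
Capacity = 3600 / 371
Capacity = 9.70 trains/hour

9.70


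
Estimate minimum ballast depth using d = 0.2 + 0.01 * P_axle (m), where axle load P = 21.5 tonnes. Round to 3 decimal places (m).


d = 0.2 + 0.01 * 21.5
d = 0.2 + 0.215
d = 0.415 m

0.415


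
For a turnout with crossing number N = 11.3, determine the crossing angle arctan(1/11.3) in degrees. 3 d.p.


1/N = 1/11.3 = 0.088496
angle = arctan(0.088496) = 0.088266 rad
angle = 0.088266 * 180/pi = 5.057 degrees

5.057


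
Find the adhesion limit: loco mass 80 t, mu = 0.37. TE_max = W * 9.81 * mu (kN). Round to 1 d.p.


TE_max = W * g * mu
TE_max = 80 * 9.81 * 0.37
TE_max = 784.8 * 0.37
TE_max = 290.4 kN

290.4


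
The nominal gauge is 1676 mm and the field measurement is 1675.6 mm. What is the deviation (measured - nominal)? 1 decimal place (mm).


Deviation = measured - nominal
Deviation = 1675.6 - 1676
Deviation = -0.4 mm

-0.4


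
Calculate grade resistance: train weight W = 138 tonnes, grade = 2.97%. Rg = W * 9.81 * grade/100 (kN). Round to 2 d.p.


Rg = W * 9.81 * grade / 100
Rg = 138 * 9.81 * 2.97 / 100
Rg = 1353.78 * 0.0297
Rg = 40.21 kN

40.21


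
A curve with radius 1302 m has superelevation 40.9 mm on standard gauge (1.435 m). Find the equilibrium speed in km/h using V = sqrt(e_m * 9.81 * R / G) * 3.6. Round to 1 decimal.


Convert cant: e = 40.9 mm = 0.0409 m
V_ms = sqrt(0.0409 * 9.81 * 1302 / 1.435)
V_ms = sqrt(364.041922) = 19.0799 m/s
V = 19.0799 * 3.6 = 68.7 km/h

68.7


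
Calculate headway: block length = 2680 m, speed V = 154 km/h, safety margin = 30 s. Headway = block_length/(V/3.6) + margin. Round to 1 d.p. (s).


V = 154 / 3.6 = 42.7778 m/s
Block traversal time = 2680 / 42.7778 = 62.6494 s
Headway = 62.6494 + 30
Headway = 92.6 s

92.6


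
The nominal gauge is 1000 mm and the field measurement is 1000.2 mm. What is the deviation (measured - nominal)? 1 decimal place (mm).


Deviation = measured - nominal
Deviation = 1000.2 - 1000
Deviation = 0.2 mm

0.2


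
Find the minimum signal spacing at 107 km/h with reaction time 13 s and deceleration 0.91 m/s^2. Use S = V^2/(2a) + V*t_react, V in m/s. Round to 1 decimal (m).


V = 107 / 3.6 = 29.7222 m/s
Braking distance = 29.7222^2 / (2*0.91) = 485.3904 m
Sighting distance = 29.7222 * 13 = 386.3889 m
S = 485.3904 + 386.3889 = 871.8 m

871.8


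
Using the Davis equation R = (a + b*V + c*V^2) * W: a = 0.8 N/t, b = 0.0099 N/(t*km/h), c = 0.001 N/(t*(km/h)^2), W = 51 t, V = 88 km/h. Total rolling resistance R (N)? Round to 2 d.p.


b*V = 0.0099 * 88 = 0.8712
c*V^2 = 0.001 * 7744 = 7.744
R_per_t = 0.8 + 0.8712 + 7.744 = 9.4152 N/t
R_total = 9.4152 * 51 = 480.18 N

480.18


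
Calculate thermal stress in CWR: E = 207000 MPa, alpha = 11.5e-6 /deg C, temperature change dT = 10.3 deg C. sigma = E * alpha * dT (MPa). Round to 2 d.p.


sigma = E * alpha * dT
sigma = 207000 * 11.5e-6 * 10.3
sigma = 2.3805 * 10.3
sigma = 24.52 MPa

24.52


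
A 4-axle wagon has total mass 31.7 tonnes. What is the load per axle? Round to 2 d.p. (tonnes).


Load per axle = total weight / number of axles
Load = 31.7 / 4
Load = 7.93 tonnes

7.93


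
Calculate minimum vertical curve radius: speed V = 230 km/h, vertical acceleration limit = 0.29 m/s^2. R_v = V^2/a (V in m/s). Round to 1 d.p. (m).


Convert speed: V = 230 / 3.6 = 63.8889 m/s
V^2 = 4081.7901 m^2/s^2
R_v = 4081.7901 / 0.29
R_v = 14075.1 m

14075.1


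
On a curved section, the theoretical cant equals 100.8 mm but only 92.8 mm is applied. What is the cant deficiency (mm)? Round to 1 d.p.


Cant deficiency = equilibrium cant - actual cant
CD = 100.8 - 92.8
CD = 8.0 mm

8.0


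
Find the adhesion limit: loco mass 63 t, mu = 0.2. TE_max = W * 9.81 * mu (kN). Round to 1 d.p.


TE_max = W * g * mu
TE_max = 63 * 9.81 * 0.2
TE_max = 618.03 * 0.2
TE_max = 123.6 kN

123.6


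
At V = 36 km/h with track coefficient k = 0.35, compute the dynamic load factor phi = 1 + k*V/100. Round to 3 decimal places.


phi = 1 + k * V / 100
phi = 1 + 0.35 * 36 / 100
phi = 1 + 0.126
phi = 1.126

1.126


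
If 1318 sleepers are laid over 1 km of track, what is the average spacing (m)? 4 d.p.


Spacing = 1000 m / number of sleepers
Spacing = 1000 / 1318
Spacing = 0.7587 m

0.7587


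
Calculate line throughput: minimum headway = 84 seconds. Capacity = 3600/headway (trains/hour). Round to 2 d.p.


Capacity = 3600 / headway
Capacity = 3600 / 84
Capacity = 42.86 trains/hour

42.86


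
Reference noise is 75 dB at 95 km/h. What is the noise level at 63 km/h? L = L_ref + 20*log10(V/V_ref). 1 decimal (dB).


V/V_ref = 63 / 95 = 0.663158
log10(0.663158) = -0.178383
20 * -0.178383 = -3.5677
L = 75 + -3.5677 = 71.4 dB

71.4


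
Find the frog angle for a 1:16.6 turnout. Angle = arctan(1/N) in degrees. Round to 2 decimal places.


1/N = 1/16.6 = 0.060241
angle = arctan(0.060241) = 0.060168 rad
angle = 0.060168 * 180/pi = 3.45 degrees

3.45


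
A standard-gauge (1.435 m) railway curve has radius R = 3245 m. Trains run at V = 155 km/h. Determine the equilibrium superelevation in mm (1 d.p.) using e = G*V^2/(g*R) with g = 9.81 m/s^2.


Convert speed: V = 155 / 3.6 = 43.0556 m/s
Apply formula: e = 1.435 * 43.0556^2 / (9.81 * 3245)
e = 1.435 * 1853.7809 / 31833.45
e = 0.083565 m = 83.6 mm

83.6


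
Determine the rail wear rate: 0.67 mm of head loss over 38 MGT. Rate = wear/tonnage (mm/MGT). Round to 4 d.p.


Wear rate = total wear / cumulative tonnage
Rate = 0.67 / 38
Rate = 0.0176 mm/MGT

0.0176


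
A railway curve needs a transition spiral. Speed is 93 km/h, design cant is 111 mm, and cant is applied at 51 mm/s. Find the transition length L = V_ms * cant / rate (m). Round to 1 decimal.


Convert speed: V = 93 / 3.6 = 25.8333 m/s
L = 25.8333 * 111 / 51
L = 2867.5 / 51
L = 56.2 m

56.2


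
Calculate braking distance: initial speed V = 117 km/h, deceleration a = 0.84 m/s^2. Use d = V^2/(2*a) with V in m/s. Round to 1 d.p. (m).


Convert speed: V = 117 / 3.6 = 32.5 m/s
V^2 = 1056.25
d = 1056.25 / (2 * 0.84)
d = 1056.25 / 1.68
d = 628.7 m

628.7


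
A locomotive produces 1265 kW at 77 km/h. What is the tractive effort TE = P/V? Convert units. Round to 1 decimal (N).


Convert: P = 1265 kW = 1265000 W
V = 77 / 3.6 = 21.3889 m/s
TE = 1265000 / 21.3889
TE = 59142.9 N

59142.9


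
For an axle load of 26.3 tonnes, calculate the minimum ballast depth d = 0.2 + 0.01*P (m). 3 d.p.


d = 0.2 + 0.01 * 26.3
d = 0.2 + 0.263
d = 0.463 m

0.463


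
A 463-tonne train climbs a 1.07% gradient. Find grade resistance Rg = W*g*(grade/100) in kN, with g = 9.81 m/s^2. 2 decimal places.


Rg = W * 9.81 * grade / 100
Rg = 463 * 9.81 * 1.07 / 100
Rg = 4542.03 * 0.0107
Rg = 48.60 kN

48.60


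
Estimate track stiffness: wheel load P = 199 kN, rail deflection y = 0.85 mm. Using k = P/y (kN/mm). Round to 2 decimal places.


Track stiffness k = P / y
k = 199 / 0.85
k = 234.12 kN/mm

234.12


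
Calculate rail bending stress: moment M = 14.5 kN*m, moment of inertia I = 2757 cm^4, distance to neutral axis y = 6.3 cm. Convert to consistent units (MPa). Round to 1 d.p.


Convert units:
M = 14.5 kN*m = 14500000 N*mm
y = 6.3 cm = 63 mm
I = 2757 cm^4 = 27570000 mm^4
sigma = 14500000 * 63 / 27570000
sigma = 33.1 MPa

33.1


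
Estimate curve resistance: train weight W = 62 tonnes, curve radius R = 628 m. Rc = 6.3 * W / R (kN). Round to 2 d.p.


Rc = 6.3 * W / R
Rc = 6.3 * 62 / 628
Rc = 390.6 / 628
Rc = 0.62 kN

0.62


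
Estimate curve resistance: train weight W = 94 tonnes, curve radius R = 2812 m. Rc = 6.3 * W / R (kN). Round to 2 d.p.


Rc = 6.3 * W / R
Rc = 6.3 * 94 / 2812
Rc = 592.2 / 2812
Rc = 0.21 kN

0.21


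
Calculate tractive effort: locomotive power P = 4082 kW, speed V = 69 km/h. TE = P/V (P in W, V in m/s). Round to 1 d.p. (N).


Convert: P = 4082 kW = 4082000 W
V = 69 / 3.6 = 19.1667 m/s
TE = 4082000 / 19.1667
TE = 212973.9 N

212973.9


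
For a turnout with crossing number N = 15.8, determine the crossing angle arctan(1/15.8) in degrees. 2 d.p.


1/N = 1/15.8 = 0.063291
angle = arctan(0.063291) = 0.063207 rad
angle = 0.063207 * 180/pi = 3.62 degrees

3.62


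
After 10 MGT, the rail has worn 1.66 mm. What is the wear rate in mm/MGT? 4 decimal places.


Wear rate = total wear / cumulative tonnage
Rate = 1.66 / 10
Rate = 0.1660 mm/MGT

0.1660


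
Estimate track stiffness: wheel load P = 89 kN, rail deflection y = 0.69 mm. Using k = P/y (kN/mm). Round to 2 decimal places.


Track stiffness k = P / y
k = 89 / 0.69
k = 128.99 kN/mm

128.99


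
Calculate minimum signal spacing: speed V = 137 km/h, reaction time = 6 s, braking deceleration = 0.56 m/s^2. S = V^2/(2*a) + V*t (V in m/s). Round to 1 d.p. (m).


V = 137 / 3.6 = 38.0556 m/s
Braking distance = 38.0556^2 / (2*0.56) = 1293.0583 m
Sighting distance = 38.0556 * 6 = 228.3333 m
S = 1293.0583 + 228.3333 = 1521.4 m

1521.4


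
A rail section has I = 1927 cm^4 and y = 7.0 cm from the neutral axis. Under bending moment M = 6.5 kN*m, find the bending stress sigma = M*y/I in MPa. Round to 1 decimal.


Convert units:
M = 6.5 kN*m = 6500000 N*mm
y = 7.0 cm = 70 mm
I = 1927 cm^4 = 19270000 mm^4
sigma = 6500000 * 70 / 19270000
sigma = 23.6 MPa

23.6


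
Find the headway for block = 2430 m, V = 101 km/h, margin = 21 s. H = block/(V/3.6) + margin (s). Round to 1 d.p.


V = 101 / 3.6 = 28.0556 m/s
Block traversal time = 2430 / 28.0556 = 86.6139 s
Headway = 86.6139 + 21
Headway = 107.6 s

107.6


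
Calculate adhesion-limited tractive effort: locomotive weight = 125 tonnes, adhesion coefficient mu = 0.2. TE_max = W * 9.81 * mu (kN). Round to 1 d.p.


TE_max = W * g * mu
TE_max = 125 * 9.81 * 0.2
TE_max = 1226.25 * 0.2
TE_max = 245.3 kN

245.3


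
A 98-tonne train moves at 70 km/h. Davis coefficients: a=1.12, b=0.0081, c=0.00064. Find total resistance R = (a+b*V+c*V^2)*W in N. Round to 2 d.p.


b*V = 0.0081 * 70 = 0.567
c*V^2 = 0.00064 * 4900 = 3.136
R_per_t = 1.12 + 0.567 + 3.136 = 4.823 N/t
R_total = 4.823 * 98 = 472.65 N

472.65


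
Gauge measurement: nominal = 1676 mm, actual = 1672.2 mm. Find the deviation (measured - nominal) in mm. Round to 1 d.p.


Deviation = measured - nominal
Deviation = 1672.2 - 1676
Deviation = -3.8 mm

-3.8


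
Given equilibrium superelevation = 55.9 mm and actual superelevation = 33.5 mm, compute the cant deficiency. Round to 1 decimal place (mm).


Cant deficiency = equilibrium cant - actual cant
CD = 55.9 - 33.5
CD = 22.4 mm

22.4


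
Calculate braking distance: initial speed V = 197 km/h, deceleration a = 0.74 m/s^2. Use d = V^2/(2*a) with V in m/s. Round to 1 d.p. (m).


Convert speed: V = 197 / 3.6 = 54.7222 m/s
V^2 = 2994.5216
d = 2994.5216 / (2 * 0.74)
d = 2994.5216 / 1.48
d = 2023.3 m

2023.3


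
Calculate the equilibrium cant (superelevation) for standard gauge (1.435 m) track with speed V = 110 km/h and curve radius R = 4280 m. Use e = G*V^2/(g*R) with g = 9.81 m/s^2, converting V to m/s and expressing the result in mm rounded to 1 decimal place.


Convert speed: V = 110 / 3.6 = 30.5556 m/s
Apply formula: e = 1.435 * 30.5556^2 / (9.81 * 4280)
e = 1.435 * 933.642 / 41986.8
e = 0.031909 m = 31.9 mm

31.9


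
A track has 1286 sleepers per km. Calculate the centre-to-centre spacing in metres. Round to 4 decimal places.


Spacing = 1000 m / number of sleepers
Spacing = 1000 / 1286
Spacing = 0.7776 m

0.7776


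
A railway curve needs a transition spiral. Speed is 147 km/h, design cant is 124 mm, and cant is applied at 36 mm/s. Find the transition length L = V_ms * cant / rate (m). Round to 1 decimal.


Convert speed: V = 147 / 3.6 = 40.8333 m/s
L = 40.8333 * 124 / 36
L = 5063.3333 / 36
L = 140.6 m

140.6


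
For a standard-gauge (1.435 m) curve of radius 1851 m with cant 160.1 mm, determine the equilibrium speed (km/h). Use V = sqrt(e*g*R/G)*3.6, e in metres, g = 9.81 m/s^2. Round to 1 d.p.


Convert cant: e = 160.1 mm = 0.1601 m
V_ms = sqrt(0.1601 * 9.81 * 1851 / 1.435)
V_ms = sqrt(2025.885318) = 45.0098 m/s
V = 45.0098 * 3.6 = 162.0 km/h

162.0


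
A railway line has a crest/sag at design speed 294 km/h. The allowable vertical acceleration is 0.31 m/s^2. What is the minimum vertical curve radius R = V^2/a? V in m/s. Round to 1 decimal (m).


Convert speed: V = 294 / 3.6 = 81.6667 m/s
V^2 = 6669.4444 m^2/s^2
R_v = 6669.4444 / 0.31
R_v = 21514.3 m

21514.3


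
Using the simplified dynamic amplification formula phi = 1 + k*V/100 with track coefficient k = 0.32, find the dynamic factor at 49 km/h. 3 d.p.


phi = 1 + k * V / 100
phi = 1 + 0.32 * 49 / 100
phi = 1 + 0.1568
phi = 1.157

1.157


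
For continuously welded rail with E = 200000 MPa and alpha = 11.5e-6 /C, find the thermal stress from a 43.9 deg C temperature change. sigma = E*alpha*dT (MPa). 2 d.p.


sigma = E * alpha * dT
sigma = 200000 * 11.5e-6 * 43.9
sigma = 2.3 * 43.9
sigma = 100.97 MPa

100.97


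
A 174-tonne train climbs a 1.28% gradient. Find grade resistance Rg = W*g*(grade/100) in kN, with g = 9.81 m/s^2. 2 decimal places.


Rg = W * 9.81 * grade / 100
Rg = 174 * 9.81 * 1.28 / 100
Rg = 1706.94 * 0.0128
Rg = 21.85 kN

21.85


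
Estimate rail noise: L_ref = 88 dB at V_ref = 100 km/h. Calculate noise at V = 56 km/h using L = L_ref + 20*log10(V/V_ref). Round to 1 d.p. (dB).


V/V_ref = 56 / 100 = 0.56
log10(0.56) = -0.251812
20 * -0.251812 = -5.0362
L = 88 + -5.0362 = 83.0 dB

83.0


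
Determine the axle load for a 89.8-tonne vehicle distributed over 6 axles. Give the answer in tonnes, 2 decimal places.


Load per axle = total weight / number of axles
Load = 89.8 / 6
Load = 14.97 tonnes

14.97


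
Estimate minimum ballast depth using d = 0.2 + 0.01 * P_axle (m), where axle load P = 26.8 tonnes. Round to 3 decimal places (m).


d = 0.2 + 0.01 * 26.8
d = 0.2 + 0.268
d = 0.468 m

0.468


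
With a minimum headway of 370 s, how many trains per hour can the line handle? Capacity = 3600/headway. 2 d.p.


Capacity = 3600 / headway
Capacity = 3600 / 370
Capacity = 9.73 trains/hour

9.73


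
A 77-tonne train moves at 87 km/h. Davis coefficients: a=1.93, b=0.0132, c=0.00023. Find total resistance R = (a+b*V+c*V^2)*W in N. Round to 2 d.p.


b*V = 0.0132 * 87 = 1.1484
c*V^2 = 0.00023 * 7569 = 1.74087
R_per_t = 1.93 + 1.1484 + 1.74087 = 4.81927 N/t
R_total = 4.81927 * 77 = 371.08 N

371.08


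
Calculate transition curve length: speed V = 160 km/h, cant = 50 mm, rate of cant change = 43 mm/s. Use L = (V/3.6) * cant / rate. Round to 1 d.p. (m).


Convert speed: V = 160 / 3.6 = 44.4444 m/s
L = 44.4444 * 50 / 43
L = 2222.2222 / 43
L = 51.7 m

51.7


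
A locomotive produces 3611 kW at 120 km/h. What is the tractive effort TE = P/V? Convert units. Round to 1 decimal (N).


Convert: P = 3611 kW = 3611000 W
V = 120 / 3.6 = 33.3333 m/s
TE = 3611000 / 33.3333
TE = 108330.0 N

108330.0


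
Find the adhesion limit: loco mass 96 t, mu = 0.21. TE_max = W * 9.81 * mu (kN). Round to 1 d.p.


TE_max = W * g * mu
TE_max = 96 * 9.81 * 0.21
TE_max = 941.76 * 0.21
TE_max = 197.8 kN

197.8


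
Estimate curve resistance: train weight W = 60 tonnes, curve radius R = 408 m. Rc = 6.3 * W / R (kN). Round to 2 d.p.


Rc = 6.3 * W / R
Rc = 6.3 * 60 / 408
Rc = 378.0 / 408
Rc = 0.93 kN

0.93


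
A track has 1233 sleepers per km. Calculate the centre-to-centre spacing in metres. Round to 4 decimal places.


Spacing = 1000 m / number of sleepers
Spacing = 1000 / 1233
Spacing = 0.8110 m

0.8110


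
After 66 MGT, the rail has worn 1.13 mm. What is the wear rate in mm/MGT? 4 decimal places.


Wear rate = total wear / cumulative tonnage
Rate = 1.13 / 66
Rate = 0.0171 mm/MGT

0.0171


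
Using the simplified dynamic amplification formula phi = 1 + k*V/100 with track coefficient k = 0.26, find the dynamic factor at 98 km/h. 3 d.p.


phi = 1 + k * V / 100
phi = 1 + 0.26 * 98 / 100
phi = 1 + 0.2548
phi = 1.255

1.255


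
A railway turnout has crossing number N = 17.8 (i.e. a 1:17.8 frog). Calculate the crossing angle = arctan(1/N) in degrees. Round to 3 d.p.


1/N = 1/17.8 = 0.05618
angle = arctan(0.05618) = 0.056121 rad
angle = 0.056121 * 180/pi = 3.215 degrees

3.215


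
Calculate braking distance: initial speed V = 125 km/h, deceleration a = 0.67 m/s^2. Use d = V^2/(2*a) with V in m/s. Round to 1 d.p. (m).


Convert speed: V = 125 / 3.6 = 34.7222 m/s
V^2 = 1205.6327
d = 1205.6327 / (2 * 0.67)
d = 1205.6327 / 1.34
d = 899.7 m

899.7


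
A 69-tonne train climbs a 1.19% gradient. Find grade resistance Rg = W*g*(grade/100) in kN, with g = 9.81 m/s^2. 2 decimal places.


Rg = W * 9.81 * grade / 100
Rg = 69 * 9.81 * 1.19 / 100
Rg = 676.89 * 0.0119
Rg = 8.05 kN

8.05


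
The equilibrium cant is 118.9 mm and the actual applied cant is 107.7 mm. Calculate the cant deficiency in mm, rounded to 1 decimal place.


Cant deficiency = equilibrium cant - actual cant
CD = 118.9 - 107.7
CD = 11.2 mm

11.2


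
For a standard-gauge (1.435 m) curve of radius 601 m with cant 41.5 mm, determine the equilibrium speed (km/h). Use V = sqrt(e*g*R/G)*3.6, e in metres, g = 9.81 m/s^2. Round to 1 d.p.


Convert cant: e = 41.5 mm = 0.0415 m
V_ms = sqrt(0.0415 * 9.81 * 601 / 1.435)
V_ms = sqrt(170.506003) = 13.0578 m/s
V = 13.0578 * 3.6 = 47.0 km/h

47.0


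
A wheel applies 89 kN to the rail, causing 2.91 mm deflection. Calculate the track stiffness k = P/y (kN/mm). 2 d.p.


Track stiffness k = P / y
k = 89 / 2.91
k = 30.58 kN/mm

30.58


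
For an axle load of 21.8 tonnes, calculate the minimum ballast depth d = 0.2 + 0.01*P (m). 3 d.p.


d = 0.2 + 0.01 * 21.8
d = 0.2 + 0.218
d = 0.418 m

0.418


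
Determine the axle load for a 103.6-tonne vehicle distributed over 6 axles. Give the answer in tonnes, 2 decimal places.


Load per axle = total weight / number of axles
Load = 103.6 / 6
Load = 17.27 tonnes

17.27


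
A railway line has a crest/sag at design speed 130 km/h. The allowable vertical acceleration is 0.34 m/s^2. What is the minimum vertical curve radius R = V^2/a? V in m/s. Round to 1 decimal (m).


Convert speed: V = 130 / 3.6 = 36.1111 m/s
V^2 = 1304.0123 m^2/s^2
R_v = 1304.0123 / 0.34
R_v = 3835.3 m

3835.3


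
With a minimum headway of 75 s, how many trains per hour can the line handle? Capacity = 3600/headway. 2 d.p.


Capacity = 3600 / headway
Capacity = 3600 / 75
Capacity = 48.00 trains/hour

48.00


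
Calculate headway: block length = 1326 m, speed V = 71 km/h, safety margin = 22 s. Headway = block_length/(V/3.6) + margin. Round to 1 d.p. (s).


V = 71 / 3.6 = 19.7222 m/s
Block traversal time = 1326 / 19.7222 = 67.2338 s
Headway = 67.2338 + 22
Headway = 89.2 s

89.2


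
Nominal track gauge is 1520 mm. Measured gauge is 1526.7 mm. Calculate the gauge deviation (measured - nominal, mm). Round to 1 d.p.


Deviation = measured - nominal
Deviation = 1526.7 - 1520
Deviation = 6.7 mm

6.7


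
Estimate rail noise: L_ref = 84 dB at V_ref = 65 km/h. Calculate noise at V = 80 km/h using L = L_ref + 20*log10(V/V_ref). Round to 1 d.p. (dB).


V/V_ref = 80 / 65 = 1.230769
log10(1.230769) = 0.090177
20 * 0.090177 = 1.8035
L = 84 + 1.8035 = 85.8 dB

85.8


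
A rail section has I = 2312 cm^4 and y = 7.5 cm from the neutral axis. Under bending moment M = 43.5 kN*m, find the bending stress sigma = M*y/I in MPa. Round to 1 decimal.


Convert units:
M = 43.5 kN*m = 43500000 N*mm
y = 7.5 cm = 75 mm
I = 2312 cm^4 = 23120000 mm^4
sigma = 43500000 * 75 / 23120000
sigma = 141.1 MPa

141.1


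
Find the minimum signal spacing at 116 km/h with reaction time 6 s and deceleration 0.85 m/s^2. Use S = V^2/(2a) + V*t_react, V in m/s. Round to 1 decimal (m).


V = 116 / 3.6 = 32.2222 m/s
Braking distance = 32.2222^2 / (2*0.85) = 610.748 m
Sighting distance = 32.2222 * 6 = 193.3333 m
S = 610.748 + 193.3333 = 804.1 m

804.1


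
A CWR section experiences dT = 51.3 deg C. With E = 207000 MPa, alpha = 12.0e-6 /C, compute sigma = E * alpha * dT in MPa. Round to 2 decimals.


sigma = E * alpha * dT
sigma = 207000 * 12.0e-6 * 51.3
sigma = 2.484 * 51.3
sigma = 127.43 MPa

127.43


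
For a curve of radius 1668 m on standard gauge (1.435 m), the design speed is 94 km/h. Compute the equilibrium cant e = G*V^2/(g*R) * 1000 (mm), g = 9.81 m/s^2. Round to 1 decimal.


Convert speed: V = 94 / 3.6 = 26.1111 m/s
Apply formula: e = 1.435 * 26.1111^2 / (9.81 * 1668)
e = 1.435 * 681.7901 / 16363.08
e = 0.059791 m = 59.8 mm

59.8


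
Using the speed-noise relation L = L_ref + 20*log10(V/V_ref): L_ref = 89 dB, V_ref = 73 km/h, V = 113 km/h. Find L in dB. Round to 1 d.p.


V/V_ref = 113 / 73 = 1.547945
log10(1.547945) = 0.189756
20 * 0.189756 = 3.7951
L = 89 + 3.7951 = 92.8 dB

92.8


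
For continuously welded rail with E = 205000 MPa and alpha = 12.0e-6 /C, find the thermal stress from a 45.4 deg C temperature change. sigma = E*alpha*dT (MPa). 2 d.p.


sigma = E * alpha * dT
sigma = 205000 * 12.0e-6 * 45.4
sigma = 2.46 * 45.4
sigma = 111.68 MPa

111.68


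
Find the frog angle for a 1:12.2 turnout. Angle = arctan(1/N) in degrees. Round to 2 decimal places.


1/N = 1/12.2 = 0.081967
angle = arctan(0.081967) = 0.081784 rad
angle = 0.081784 * 180/pi = 4.69 degrees

4.69


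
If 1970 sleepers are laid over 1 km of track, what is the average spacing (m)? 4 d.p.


Spacing = 1000 m / number of sleepers
Spacing = 1000 / 1970
Spacing = 0.5076 m

0.5076


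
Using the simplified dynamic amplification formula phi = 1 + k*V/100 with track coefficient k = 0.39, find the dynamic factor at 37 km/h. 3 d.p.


phi = 1 + k * V / 100
phi = 1 + 0.39 * 37 / 100
phi = 1 + 0.1443
phi = 1.144

1.144


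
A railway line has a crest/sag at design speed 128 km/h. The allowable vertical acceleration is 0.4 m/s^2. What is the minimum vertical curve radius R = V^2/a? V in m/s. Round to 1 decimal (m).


Convert speed: V = 128 / 3.6 = 35.5556 m/s
V^2 = 1264.1975 m^2/s^2
R_v = 1264.1975 / 0.4
R_v = 3160.5 m

3160.5


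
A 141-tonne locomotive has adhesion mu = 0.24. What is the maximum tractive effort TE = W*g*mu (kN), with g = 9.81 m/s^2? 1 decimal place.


TE_max = W * g * mu
TE_max = 141 * 9.81 * 0.24
TE_max = 1383.21 * 0.24
TE_max = 332.0 kN

332.0


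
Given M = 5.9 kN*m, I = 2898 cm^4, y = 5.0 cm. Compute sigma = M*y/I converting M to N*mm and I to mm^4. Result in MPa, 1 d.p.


Convert units:
M = 5.9 kN*m = 5900000 N*mm
y = 5.0 cm = 50 mm
I = 2898 cm^4 = 28980000 mm^4
sigma = 5900000 * 50 / 28980000
sigma = 10.2 MPa

10.2


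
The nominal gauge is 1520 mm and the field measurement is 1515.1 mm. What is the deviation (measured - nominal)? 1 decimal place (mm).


Deviation = measured - nominal
Deviation = 1515.1 - 1520
Deviation = -4.9 mm

-4.9


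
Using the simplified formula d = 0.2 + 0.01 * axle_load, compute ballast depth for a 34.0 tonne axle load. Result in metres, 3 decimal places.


d = 0.2 + 0.01 * 34.0
d = 0.2 + 0.34
d = 0.540 m

0.540


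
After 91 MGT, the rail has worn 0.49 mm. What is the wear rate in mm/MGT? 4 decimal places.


Wear rate = total wear / cumulative tonnage
Rate = 0.49 / 91
Rate = 0.0054 mm/MGT

0.0054


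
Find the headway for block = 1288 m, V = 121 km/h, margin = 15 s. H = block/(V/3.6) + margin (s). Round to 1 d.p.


V = 121 / 3.6 = 33.6111 m/s
Block traversal time = 1288 / 33.6111 = 38.3207 s
Headway = 38.3207 + 15
Headway = 53.3 s

53.3


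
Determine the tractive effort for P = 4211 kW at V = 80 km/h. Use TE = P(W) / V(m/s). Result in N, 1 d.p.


Convert: P = 4211 kW = 4211000 W
V = 80 / 3.6 = 22.2222 m/s
TE = 4211000 / 22.2222
TE = 189495.0 N

189495.0


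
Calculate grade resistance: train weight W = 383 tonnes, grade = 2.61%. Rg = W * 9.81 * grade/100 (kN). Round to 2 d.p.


Rg = W * 9.81 * grade / 100
Rg = 383 * 9.81 * 2.61 / 100
Rg = 3757.23 * 0.0261
Rg = 98.06 kN

98.06


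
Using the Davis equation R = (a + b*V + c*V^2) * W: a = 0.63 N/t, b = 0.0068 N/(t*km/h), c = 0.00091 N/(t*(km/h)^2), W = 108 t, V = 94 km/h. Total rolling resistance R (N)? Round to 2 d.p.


b*V = 0.0068 * 94 = 0.6392
c*V^2 = 0.00091 * 8836 = 8.04076
R_per_t = 0.63 + 0.6392 + 8.04076 = 9.30996 N/t
R_total = 9.30996 * 108 = 1005.48 N

1005.48


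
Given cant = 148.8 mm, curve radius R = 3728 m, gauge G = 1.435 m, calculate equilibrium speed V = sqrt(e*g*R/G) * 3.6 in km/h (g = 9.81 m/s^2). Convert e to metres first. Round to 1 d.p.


Convert cant: e = 148.8 mm = 0.1488 m
V_ms = sqrt(0.1488 * 9.81 * 3728 / 1.435)
V_ms = sqrt(3792.241104) = 61.5812 m/s
V = 61.5812 * 3.6 = 221.7 km/h

221.7
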